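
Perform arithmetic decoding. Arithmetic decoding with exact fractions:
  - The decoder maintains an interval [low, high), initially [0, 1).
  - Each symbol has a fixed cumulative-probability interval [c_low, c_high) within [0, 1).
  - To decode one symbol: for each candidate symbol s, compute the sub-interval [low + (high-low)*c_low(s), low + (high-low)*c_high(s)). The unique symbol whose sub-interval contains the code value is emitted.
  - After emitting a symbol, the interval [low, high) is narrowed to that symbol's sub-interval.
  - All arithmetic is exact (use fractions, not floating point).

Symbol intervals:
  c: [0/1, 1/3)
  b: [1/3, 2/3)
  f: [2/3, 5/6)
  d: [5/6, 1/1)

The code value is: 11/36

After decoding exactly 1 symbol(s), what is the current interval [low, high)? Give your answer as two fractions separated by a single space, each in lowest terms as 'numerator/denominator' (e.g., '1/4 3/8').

Step 1: interval [0/1, 1/1), width = 1/1 - 0/1 = 1/1
  'c': [0/1 + 1/1*0/1, 0/1 + 1/1*1/3) = [0/1, 1/3) <- contains code 11/36
  'b': [0/1 + 1/1*1/3, 0/1 + 1/1*2/3) = [1/3, 2/3)
  'f': [0/1 + 1/1*2/3, 0/1 + 1/1*5/6) = [2/3, 5/6)
  'd': [0/1 + 1/1*5/6, 0/1 + 1/1*1/1) = [5/6, 1/1)
  emit 'c', narrow to [0/1, 1/3)

Answer: 0/1 1/3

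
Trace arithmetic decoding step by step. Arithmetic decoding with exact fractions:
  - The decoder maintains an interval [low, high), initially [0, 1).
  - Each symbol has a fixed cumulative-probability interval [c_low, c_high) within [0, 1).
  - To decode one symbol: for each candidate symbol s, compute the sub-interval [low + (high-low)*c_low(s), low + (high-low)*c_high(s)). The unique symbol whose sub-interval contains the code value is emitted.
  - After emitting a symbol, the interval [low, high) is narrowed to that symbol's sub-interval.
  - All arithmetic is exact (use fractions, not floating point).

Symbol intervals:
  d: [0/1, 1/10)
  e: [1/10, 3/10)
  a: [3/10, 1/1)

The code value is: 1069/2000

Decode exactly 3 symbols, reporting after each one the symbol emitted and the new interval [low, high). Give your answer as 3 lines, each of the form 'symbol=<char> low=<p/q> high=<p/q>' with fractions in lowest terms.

Step 1: interval [0/1, 1/1), width = 1/1 - 0/1 = 1/1
  'd': [0/1 + 1/1*0/1, 0/1 + 1/1*1/10) = [0/1, 1/10)
  'e': [0/1 + 1/1*1/10, 0/1 + 1/1*3/10) = [1/10, 3/10)
  'a': [0/1 + 1/1*3/10, 0/1 + 1/1*1/1) = [3/10, 1/1) <- contains code 1069/2000
  emit 'a', narrow to [3/10, 1/1)
Step 2: interval [3/10, 1/1), width = 1/1 - 3/10 = 7/10
  'd': [3/10 + 7/10*0/1, 3/10 + 7/10*1/10) = [3/10, 37/100)
  'e': [3/10 + 7/10*1/10, 3/10 + 7/10*3/10) = [37/100, 51/100)
  'a': [3/10 + 7/10*3/10, 3/10 + 7/10*1/1) = [51/100, 1/1) <- contains code 1069/2000
  emit 'a', narrow to [51/100, 1/1)
Step 3: interval [51/100, 1/1), width = 1/1 - 51/100 = 49/100
  'd': [51/100 + 49/100*0/1, 51/100 + 49/100*1/10) = [51/100, 559/1000) <- contains code 1069/2000
  'e': [51/100 + 49/100*1/10, 51/100 + 49/100*3/10) = [559/1000, 657/1000)
  'a': [51/100 + 49/100*3/10, 51/100 + 49/100*1/1) = [657/1000, 1/1)
  emit 'd', narrow to [51/100, 559/1000)

Answer: symbol=a low=3/10 high=1/1
symbol=a low=51/100 high=1/1
symbol=d low=51/100 high=559/1000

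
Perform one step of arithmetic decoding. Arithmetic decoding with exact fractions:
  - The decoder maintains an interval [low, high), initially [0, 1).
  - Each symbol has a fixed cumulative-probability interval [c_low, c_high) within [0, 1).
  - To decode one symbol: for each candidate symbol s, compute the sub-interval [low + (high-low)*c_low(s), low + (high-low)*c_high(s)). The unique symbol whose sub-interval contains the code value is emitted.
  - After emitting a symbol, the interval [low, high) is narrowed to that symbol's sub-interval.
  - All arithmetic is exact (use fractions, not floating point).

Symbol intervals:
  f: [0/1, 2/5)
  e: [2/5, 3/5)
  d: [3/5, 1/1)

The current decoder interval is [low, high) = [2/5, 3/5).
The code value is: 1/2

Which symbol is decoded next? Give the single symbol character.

Answer: e

Derivation:
Interval width = high − low = 3/5 − 2/5 = 1/5
Scaled code = (code − low) / width = (1/2 − 2/5) / 1/5 = 1/2
  f: [0/1, 2/5) 
  e: [2/5, 3/5) ← scaled code falls here ✓
  d: [3/5, 1/1) 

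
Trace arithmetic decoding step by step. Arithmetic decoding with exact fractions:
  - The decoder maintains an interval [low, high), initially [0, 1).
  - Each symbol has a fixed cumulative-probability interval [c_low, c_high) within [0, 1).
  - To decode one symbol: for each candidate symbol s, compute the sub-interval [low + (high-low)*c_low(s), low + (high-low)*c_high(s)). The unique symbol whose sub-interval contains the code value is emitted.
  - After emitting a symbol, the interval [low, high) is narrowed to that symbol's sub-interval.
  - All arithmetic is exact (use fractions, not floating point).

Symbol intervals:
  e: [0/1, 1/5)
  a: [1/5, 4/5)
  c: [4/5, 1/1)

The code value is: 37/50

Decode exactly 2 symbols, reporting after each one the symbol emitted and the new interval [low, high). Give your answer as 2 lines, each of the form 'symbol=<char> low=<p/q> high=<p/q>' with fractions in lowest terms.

Step 1: interval [0/1, 1/1), width = 1/1 - 0/1 = 1/1
  'e': [0/1 + 1/1*0/1, 0/1 + 1/1*1/5) = [0/1, 1/5)
  'a': [0/1 + 1/1*1/5, 0/1 + 1/1*4/5) = [1/5, 4/5) <- contains code 37/50
  'c': [0/1 + 1/1*4/5, 0/1 + 1/1*1/1) = [4/5, 1/1)
  emit 'a', narrow to [1/5, 4/5)
Step 2: interval [1/5, 4/5), width = 4/5 - 1/5 = 3/5
  'e': [1/5 + 3/5*0/1, 1/5 + 3/5*1/5) = [1/5, 8/25)
  'a': [1/5 + 3/5*1/5, 1/5 + 3/5*4/5) = [8/25, 17/25)
  'c': [1/5 + 3/5*4/5, 1/5 + 3/5*1/1) = [17/25, 4/5) <- contains code 37/50
  emit 'c', narrow to [17/25, 4/5)

Answer: symbol=a low=1/5 high=4/5
symbol=c low=17/25 high=4/5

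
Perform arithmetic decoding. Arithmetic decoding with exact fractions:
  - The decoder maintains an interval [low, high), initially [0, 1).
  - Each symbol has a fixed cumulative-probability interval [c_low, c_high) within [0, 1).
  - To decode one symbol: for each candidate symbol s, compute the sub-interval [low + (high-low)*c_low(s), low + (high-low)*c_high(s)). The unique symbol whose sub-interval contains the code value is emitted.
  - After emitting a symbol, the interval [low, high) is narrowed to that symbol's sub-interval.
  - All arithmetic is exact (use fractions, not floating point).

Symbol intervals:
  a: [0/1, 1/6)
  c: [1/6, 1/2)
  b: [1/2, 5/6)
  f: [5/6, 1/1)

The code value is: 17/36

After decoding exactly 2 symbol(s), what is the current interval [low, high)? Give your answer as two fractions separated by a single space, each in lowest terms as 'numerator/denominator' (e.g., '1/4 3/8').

Step 1: interval [0/1, 1/1), width = 1/1 - 0/1 = 1/1
  'a': [0/1 + 1/1*0/1, 0/1 + 1/1*1/6) = [0/1, 1/6)
  'c': [0/1 + 1/1*1/6, 0/1 + 1/1*1/2) = [1/6, 1/2) <- contains code 17/36
  'b': [0/1 + 1/1*1/2, 0/1 + 1/1*5/6) = [1/2, 5/6)
  'f': [0/1 + 1/1*5/6, 0/1 + 1/1*1/1) = [5/6, 1/1)
  emit 'c', narrow to [1/6, 1/2)
Step 2: interval [1/6, 1/2), width = 1/2 - 1/6 = 1/3
  'a': [1/6 + 1/3*0/1, 1/6 + 1/3*1/6) = [1/6, 2/9)
  'c': [1/6 + 1/3*1/6, 1/6 + 1/3*1/2) = [2/9, 1/3)
  'b': [1/6 + 1/3*1/2, 1/6 + 1/3*5/6) = [1/3, 4/9)
  'f': [1/6 + 1/3*5/6, 1/6 + 1/3*1/1) = [4/9, 1/2) <- contains code 17/36
  emit 'f', narrow to [4/9, 1/2)

Answer: 4/9 1/2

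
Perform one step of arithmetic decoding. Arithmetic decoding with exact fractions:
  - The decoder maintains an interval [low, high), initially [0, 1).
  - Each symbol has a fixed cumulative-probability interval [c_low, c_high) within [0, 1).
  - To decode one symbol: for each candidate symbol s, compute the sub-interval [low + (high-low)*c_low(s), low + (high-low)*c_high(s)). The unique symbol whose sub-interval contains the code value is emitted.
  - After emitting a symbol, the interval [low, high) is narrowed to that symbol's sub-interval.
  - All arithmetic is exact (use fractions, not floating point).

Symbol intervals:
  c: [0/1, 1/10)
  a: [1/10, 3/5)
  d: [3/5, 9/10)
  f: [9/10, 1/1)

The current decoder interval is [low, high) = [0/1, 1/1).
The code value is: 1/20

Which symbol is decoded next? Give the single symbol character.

Answer: c

Derivation:
Interval width = high − low = 1/1 − 0/1 = 1/1
Scaled code = (code − low) / width = (1/20 − 0/1) / 1/1 = 1/20
  c: [0/1, 1/10) ← scaled code falls here ✓
  a: [1/10, 3/5) 
  d: [3/5, 9/10) 
  f: [9/10, 1/1) 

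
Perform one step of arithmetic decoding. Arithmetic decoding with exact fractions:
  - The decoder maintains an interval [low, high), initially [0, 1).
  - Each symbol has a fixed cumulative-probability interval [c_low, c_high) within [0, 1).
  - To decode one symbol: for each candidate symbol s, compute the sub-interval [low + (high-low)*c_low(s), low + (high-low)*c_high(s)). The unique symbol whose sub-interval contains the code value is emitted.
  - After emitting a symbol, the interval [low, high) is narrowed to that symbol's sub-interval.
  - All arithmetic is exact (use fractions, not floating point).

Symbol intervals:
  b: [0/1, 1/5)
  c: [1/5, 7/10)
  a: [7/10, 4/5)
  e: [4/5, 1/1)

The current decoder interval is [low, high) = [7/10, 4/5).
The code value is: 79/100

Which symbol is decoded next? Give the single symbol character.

Answer: e

Derivation:
Interval width = high − low = 4/5 − 7/10 = 1/10
Scaled code = (code − low) / width = (79/100 − 7/10) / 1/10 = 9/10
  b: [0/1, 1/5) 
  c: [1/5, 7/10) 
  a: [7/10, 4/5) 
  e: [4/5, 1/1) ← scaled code falls here ✓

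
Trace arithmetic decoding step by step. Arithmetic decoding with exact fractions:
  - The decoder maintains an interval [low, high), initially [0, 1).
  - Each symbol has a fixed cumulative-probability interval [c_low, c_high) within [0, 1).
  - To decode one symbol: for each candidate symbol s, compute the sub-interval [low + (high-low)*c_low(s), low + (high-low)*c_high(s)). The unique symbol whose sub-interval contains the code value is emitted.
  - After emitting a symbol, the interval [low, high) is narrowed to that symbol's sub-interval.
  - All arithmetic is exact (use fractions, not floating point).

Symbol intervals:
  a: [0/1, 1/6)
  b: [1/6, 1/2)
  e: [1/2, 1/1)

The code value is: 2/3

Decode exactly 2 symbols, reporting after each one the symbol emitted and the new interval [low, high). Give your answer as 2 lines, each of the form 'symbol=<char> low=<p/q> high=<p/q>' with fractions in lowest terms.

Step 1: interval [0/1, 1/1), width = 1/1 - 0/1 = 1/1
  'a': [0/1 + 1/1*0/1, 0/1 + 1/1*1/6) = [0/1, 1/6)
  'b': [0/1 + 1/1*1/6, 0/1 + 1/1*1/2) = [1/6, 1/2)
  'e': [0/1 + 1/1*1/2, 0/1 + 1/1*1/1) = [1/2, 1/1) <- contains code 2/3
  emit 'e', narrow to [1/2, 1/1)
Step 2: interval [1/2, 1/1), width = 1/1 - 1/2 = 1/2
  'a': [1/2 + 1/2*0/1, 1/2 + 1/2*1/6) = [1/2, 7/12)
  'b': [1/2 + 1/2*1/6, 1/2 + 1/2*1/2) = [7/12, 3/4) <- contains code 2/3
  'e': [1/2 + 1/2*1/2, 1/2 + 1/2*1/1) = [3/4, 1/1)
  emit 'b', narrow to [7/12, 3/4)

Answer: symbol=e low=1/2 high=1/1
symbol=b low=7/12 high=3/4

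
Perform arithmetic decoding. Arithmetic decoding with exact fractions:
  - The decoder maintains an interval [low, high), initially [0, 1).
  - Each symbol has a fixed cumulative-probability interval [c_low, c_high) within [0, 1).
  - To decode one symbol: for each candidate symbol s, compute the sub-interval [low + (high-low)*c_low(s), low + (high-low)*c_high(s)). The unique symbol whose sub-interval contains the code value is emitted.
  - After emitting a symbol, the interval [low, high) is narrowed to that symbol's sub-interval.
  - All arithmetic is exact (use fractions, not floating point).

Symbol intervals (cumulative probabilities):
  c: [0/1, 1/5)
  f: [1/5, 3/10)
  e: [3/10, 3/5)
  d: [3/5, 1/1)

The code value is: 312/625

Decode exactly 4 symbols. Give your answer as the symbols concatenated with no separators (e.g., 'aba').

Step 1: interval [0/1, 1/1), width = 1/1 - 0/1 = 1/1
  'c': [0/1 + 1/1*0/1, 0/1 + 1/1*1/5) = [0/1, 1/5)
  'f': [0/1 + 1/1*1/5, 0/1 + 1/1*3/10) = [1/5, 3/10)
  'e': [0/1 + 1/1*3/10, 0/1 + 1/1*3/5) = [3/10, 3/5) <- contains code 312/625
  'd': [0/1 + 1/1*3/5, 0/1 + 1/1*1/1) = [3/5, 1/1)
  emit 'e', narrow to [3/10, 3/5)
Step 2: interval [3/10, 3/5), width = 3/5 - 3/10 = 3/10
  'c': [3/10 + 3/10*0/1, 3/10 + 3/10*1/5) = [3/10, 9/25)
  'f': [3/10 + 3/10*1/5, 3/10 + 3/10*3/10) = [9/25, 39/100)
  'e': [3/10 + 3/10*3/10, 3/10 + 3/10*3/5) = [39/100, 12/25)
  'd': [3/10 + 3/10*3/5, 3/10 + 3/10*1/1) = [12/25, 3/5) <- contains code 312/625
  emit 'd', narrow to [12/25, 3/5)
Step 3: interval [12/25, 3/5), width = 3/5 - 12/25 = 3/25
  'c': [12/25 + 3/25*0/1, 12/25 + 3/25*1/5) = [12/25, 63/125) <- contains code 312/625
  'f': [12/25 + 3/25*1/5, 12/25 + 3/25*3/10) = [63/125, 129/250)
  'e': [12/25 + 3/25*3/10, 12/25 + 3/25*3/5) = [129/250, 69/125)
  'd': [12/25 + 3/25*3/5, 12/25 + 3/25*1/1) = [69/125, 3/5)
  emit 'c', narrow to [12/25, 63/125)
Step 4: interval [12/25, 63/125), width = 63/125 - 12/25 = 3/125
  'c': [12/25 + 3/125*0/1, 12/25 + 3/125*1/5) = [12/25, 303/625)
  'f': [12/25 + 3/125*1/5, 12/25 + 3/125*3/10) = [303/625, 609/1250)
  'e': [12/25 + 3/125*3/10, 12/25 + 3/125*3/5) = [609/1250, 309/625)
  'd': [12/25 + 3/125*3/5, 12/25 + 3/125*1/1) = [309/625, 63/125) <- contains code 312/625
  emit 'd', narrow to [309/625, 63/125)

Answer: edcd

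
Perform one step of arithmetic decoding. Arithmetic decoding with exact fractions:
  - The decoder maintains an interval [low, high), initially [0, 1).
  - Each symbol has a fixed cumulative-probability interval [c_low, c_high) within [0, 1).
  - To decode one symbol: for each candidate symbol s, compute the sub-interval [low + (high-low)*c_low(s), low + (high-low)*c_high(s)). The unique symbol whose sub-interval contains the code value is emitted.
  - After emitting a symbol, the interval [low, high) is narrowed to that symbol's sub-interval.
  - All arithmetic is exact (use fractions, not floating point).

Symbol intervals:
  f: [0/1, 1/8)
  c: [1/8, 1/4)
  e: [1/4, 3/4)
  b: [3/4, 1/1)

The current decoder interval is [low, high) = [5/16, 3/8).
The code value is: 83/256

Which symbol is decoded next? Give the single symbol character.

Interval width = high − low = 3/8 − 5/16 = 1/16
Scaled code = (code − low) / width = (83/256 − 5/16) / 1/16 = 3/16
  f: [0/1, 1/8) 
  c: [1/8, 1/4) ← scaled code falls here ✓
  e: [1/4, 3/4) 
  b: [3/4, 1/1) 

Answer: c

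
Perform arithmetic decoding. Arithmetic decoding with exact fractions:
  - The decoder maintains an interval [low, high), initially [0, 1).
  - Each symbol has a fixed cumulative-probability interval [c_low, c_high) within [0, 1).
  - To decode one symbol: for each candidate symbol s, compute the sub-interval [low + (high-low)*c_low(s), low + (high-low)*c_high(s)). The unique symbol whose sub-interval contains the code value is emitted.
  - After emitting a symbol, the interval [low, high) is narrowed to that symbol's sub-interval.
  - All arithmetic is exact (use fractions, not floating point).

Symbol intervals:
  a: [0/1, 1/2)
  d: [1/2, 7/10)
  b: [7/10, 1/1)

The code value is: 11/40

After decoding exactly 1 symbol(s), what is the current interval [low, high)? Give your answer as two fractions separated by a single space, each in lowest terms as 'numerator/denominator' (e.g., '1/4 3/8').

Answer: 0/1 1/2

Derivation:
Step 1: interval [0/1, 1/1), width = 1/1 - 0/1 = 1/1
  'a': [0/1 + 1/1*0/1, 0/1 + 1/1*1/2) = [0/1, 1/2) <- contains code 11/40
  'd': [0/1 + 1/1*1/2, 0/1 + 1/1*7/10) = [1/2, 7/10)
  'b': [0/1 + 1/1*7/10, 0/1 + 1/1*1/1) = [7/10, 1/1)
  emit 'a', narrow to [0/1, 1/2)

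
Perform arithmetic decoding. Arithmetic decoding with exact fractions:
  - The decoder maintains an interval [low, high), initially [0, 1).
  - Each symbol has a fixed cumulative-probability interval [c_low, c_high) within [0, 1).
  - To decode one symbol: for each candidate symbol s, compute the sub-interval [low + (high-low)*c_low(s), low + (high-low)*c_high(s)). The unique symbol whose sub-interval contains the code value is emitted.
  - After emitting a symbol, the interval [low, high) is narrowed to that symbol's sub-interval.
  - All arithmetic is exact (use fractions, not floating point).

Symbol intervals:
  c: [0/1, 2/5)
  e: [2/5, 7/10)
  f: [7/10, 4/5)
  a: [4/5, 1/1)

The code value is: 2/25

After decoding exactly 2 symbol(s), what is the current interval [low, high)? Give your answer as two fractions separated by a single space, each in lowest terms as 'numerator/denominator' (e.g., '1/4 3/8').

Step 1: interval [0/1, 1/1), width = 1/1 - 0/1 = 1/1
  'c': [0/1 + 1/1*0/1, 0/1 + 1/1*2/5) = [0/1, 2/5) <- contains code 2/25
  'e': [0/1 + 1/1*2/5, 0/1 + 1/1*7/10) = [2/5, 7/10)
  'f': [0/1 + 1/1*7/10, 0/1 + 1/1*4/5) = [7/10, 4/5)
  'a': [0/1 + 1/1*4/5, 0/1 + 1/1*1/1) = [4/5, 1/1)
  emit 'c', narrow to [0/1, 2/5)
Step 2: interval [0/1, 2/5), width = 2/5 - 0/1 = 2/5
  'c': [0/1 + 2/5*0/1, 0/1 + 2/5*2/5) = [0/1, 4/25) <- contains code 2/25
  'e': [0/1 + 2/5*2/5, 0/1 + 2/5*7/10) = [4/25, 7/25)
  'f': [0/1 + 2/5*7/10, 0/1 + 2/5*4/5) = [7/25, 8/25)
  'a': [0/1 + 2/5*4/5, 0/1 + 2/5*1/1) = [8/25, 2/5)
  emit 'c', narrow to [0/1, 4/25)

Answer: 0/1 4/25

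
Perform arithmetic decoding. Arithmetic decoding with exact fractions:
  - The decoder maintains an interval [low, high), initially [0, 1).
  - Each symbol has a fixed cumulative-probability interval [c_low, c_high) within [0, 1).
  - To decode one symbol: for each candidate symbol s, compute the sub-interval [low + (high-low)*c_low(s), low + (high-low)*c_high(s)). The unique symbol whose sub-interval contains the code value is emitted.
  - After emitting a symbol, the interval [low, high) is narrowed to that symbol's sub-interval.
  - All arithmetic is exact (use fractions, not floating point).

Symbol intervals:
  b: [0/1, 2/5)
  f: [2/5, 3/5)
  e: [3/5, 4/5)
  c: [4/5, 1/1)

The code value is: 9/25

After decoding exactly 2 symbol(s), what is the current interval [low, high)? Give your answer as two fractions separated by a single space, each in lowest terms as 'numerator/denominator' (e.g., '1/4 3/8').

Step 1: interval [0/1, 1/1), width = 1/1 - 0/1 = 1/1
  'b': [0/1 + 1/1*0/1, 0/1 + 1/1*2/5) = [0/1, 2/5) <- contains code 9/25
  'f': [0/1 + 1/1*2/5, 0/1 + 1/1*3/5) = [2/5, 3/5)
  'e': [0/1 + 1/1*3/5, 0/1 + 1/1*4/5) = [3/5, 4/5)
  'c': [0/1 + 1/1*4/5, 0/1 + 1/1*1/1) = [4/5, 1/1)
  emit 'b', narrow to [0/1, 2/5)
Step 2: interval [0/1, 2/5), width = 2/5 - 0/1 = 2/5
  'b': [0/1 + 2/5*0/1, 0/1 + 2/5*2/5) = [0/1, 4/25)
  'f': [0/1 + 2/5*2/5, 0/1 + 2/5*3/5) = [4/25, 6/25)
  'e': [0/1 + 2/5*3/5, 0/1 + 2/5*4/5) = [6/25, 8/25)
  'c': [0/1 + 2/5*4/5, 0/1 + 2/5*1/1) = [8/25, 2/5) <- contains code 9/25
  emit 'c', narrow to [8/25, 2/5)

Answer: 8/25 2/5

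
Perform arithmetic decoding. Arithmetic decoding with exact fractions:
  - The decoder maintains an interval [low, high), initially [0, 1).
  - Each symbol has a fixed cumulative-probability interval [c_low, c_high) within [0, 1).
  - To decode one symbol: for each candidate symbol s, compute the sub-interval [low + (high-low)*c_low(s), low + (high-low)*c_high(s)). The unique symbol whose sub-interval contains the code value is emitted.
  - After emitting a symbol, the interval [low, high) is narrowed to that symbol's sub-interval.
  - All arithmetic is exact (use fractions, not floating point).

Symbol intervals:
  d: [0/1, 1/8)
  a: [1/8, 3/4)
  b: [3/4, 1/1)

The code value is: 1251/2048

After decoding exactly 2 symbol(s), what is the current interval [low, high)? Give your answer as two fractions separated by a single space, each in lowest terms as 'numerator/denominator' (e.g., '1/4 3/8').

Step 1: interval [0/1, 1/1), width = 1/1 - 0/1 = 1/1
  'd': [0/1 + 1/1*0/1, 0/1 + 1/1*1/8) = [0/1, 1/8)
  'a': [0/1 + 1/1*1/8, 0/1 + 1/1*3/4) = [1/8, 3/4) <- contains code 1251/2048
  'b': [0/1 + 1/1*3/4, 0/1 + 1/1*1/1) = [3/4, 1/1)
  emit 'a', narrow to [1/8, 3/4)
Step 2: interval [1/8, 3/4), width = 3/4 - 1/8 = 5/8
  'd': [1/8 + 5/8*0/1, 1/8 + 5/8*1/8) = [1/8, 13/64)
  'a': [1/8 + 5/8*1/8, 1/8 + 5/8*3/4) = [13/64, 19/32)
  'b': [1/8 + 5/8*3/4, 1/8 + 5/8*1/1) = [19/32, 3/4) <- contains code 1251/2048
  emit 'b', narrow to [19/32, 3/4)

Answer: 19/32 3/4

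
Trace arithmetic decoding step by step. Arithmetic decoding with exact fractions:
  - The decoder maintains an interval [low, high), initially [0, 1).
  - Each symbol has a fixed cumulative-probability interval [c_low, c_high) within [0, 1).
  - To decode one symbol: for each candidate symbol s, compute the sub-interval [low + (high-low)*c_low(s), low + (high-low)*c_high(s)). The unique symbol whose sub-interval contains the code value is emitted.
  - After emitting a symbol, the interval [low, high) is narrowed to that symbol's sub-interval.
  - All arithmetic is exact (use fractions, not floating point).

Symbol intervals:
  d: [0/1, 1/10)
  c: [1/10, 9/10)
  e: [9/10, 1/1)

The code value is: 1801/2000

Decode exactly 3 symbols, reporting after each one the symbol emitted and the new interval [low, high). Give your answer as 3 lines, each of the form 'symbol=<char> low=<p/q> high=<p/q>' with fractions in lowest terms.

Step 1: interval [0/1, 1/1), width = 1/1 - 0/1 = 1/1
  'd': [0/1 + 1/1*0/1, 0/1 + 1/1*1/10) = [0/1, 1/10)
  'c': [0/1 + 1/1*1/10, 0/1 + 1/1*9/10) = [1/10, 9/10)
  'e': [0/1 + 1/1*9/10, 0/1 + 1/1*1/1) = [9/10, 1/1) <- contains code 1801/2000
  emit 'e', narrow to [9/10, 1/1)
Step 2: interval [9/10, 1/1), width = 1/1 - 9/10 = 1/10
  'd': [9/10 + 1/10*0/1, 9/10 + 1/10*1/10) = [9/10, 91/100) <- contains code 1801/2000
  'c': [9/10 + 1/10*1/10, 9/10 + 1/10*9/10) = [91/100, 99/100)
  'e': [9/10 + 1/10*9/10, 9/10 + 1/10*1/1) = [99/100, 1/1)
  emit 'd', narrow to [9/10, 91/100)
Step 3: interval [9/10, 91/100), width = 91/100 - 9/10 = 1/100
  'd': [9/10 + 1/100*0/1, 9/10 + 1/100*1/10) = [9/10, 901/1000) <- contains code 1801/2000
  'c': [9/10 + 1/100*1/10, 9/10 + 1/100*9/10) = [901/1000, 909/1000)
  'e': [9/10 + 1/100*9/10, 9/10 + 1/100*1/1) = [909/1000, 91/100)
  emit 'd', narrow to [9/10, 901/1000)

Answer: symbol=e low=9/10 high=1/1
symbol=d low=9/10 high=91/100
symbol=d low=9/10 high=901/1000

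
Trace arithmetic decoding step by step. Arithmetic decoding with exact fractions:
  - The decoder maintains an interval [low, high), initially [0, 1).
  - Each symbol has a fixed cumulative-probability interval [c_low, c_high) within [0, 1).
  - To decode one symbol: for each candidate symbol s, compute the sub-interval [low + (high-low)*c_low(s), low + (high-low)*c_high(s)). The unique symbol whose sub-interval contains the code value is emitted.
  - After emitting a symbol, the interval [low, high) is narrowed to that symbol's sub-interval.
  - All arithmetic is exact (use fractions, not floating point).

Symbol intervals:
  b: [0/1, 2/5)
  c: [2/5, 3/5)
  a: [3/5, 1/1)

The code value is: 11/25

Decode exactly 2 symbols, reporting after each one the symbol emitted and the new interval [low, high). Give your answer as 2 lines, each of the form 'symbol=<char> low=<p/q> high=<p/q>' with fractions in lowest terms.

Answer: symbol=c low=2/5 high=3/5
symbol=b low=2/5 high=12/25

Derivation:
Step 1: interval [0/1, 1/1), width = 1/1 - 0/1 = 1/1
  'b': [0/1 + 1/1*0/1, 0/1 + 1/1*2/5) = [0/1, 2/5)
  'c': [0/1 + 1/1*2/5, 0/1 + 1/1*3/5) = [2/5, 3/5) <- contains code 11/25
  'a': [0/1 + 1/1*3/5, 0/1 + 1/1*1/1) = [3/5, 1/1)
  emit 'c', narrow to [2/5, 3/5)
Step 2: interval [2/5, 3/5), width = 3/5 - 2/5 = 1/5
  'b': [2/5 + 1/5*0/1, 2/5 + 1/5*2/5) = [2/5, 12/25) <- contains code 11/25
  'c': [2/5 + 1/5*2/5, 2/5 + 1/5*3/5) = [12/25, 13/25)
  'a': [2/5 + 1/5*3/5, 2/5 + 1/5*1/1) = [13/25, 3/5)
  emit 'b', narrow to [2/5, 12/25)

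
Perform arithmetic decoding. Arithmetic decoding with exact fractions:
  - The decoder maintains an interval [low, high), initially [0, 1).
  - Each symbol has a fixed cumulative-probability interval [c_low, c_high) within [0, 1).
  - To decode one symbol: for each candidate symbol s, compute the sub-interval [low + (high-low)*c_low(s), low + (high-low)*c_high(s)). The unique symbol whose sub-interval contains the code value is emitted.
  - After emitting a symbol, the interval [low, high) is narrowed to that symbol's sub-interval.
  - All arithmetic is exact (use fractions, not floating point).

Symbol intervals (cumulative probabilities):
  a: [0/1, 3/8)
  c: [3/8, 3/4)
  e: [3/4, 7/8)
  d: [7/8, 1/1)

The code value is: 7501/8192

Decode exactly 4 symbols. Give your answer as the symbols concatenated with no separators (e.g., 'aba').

Step 1: interval [0/1, 1/1), width = 1/1 - 0/1 = 1/1
  'a': [0/1 + 1/1*0/1, 0/1 + 1/1*3/8) = [0/1, 3/8)
  'c': [0/1 + 1/1*3/8, 0/1 + 1/1*3/4) = [3/8, 3/4)
  'e': [0/1 + 1/1*3/4, 0/1 + 1/1*7/8) = [3/4, 7/8)
  'd': [0/1 + 1/1*7/8, 0/1 + 1/1*1/1) = [7/8, 1/1) <- contains code 7501/8192
  emit 'd', narrow to [7/8, 1/1)
Step 2: interval [7/8, 1/1), width = 1/1 - 7/8 = 1/8
  'a': [7/8 + 1/8*0/1, 7/8 + 1/8*3/8) = [7/8, 59/64) <- contains code 7501/8192
  'c': [7/8 + 1/8*3/8, 7/8 + 1/8*3/4) = [59/64, 31/32)
  'e': [7/8 + 1/8*3/4, 7/8 + 1/8*7/8) = [31/32, 63/64)
  'd': [7/8 + 1/8*7/8, 7/8 + 1/8*1/1) = [63/64, 1/1)
  emit 'a', narrow to [7/8, 59/64)
Step 3: interval [7/8, 59/64), width = 59/64 - 7/8 = 3/64
  'a': [7/8 + 3/64*0/1, 7/8 + 3/64*3/8) = [7/8, 457/512)
  'c': [7/8 + 3/64*3/8, 7/8 + 3/64*3/4) = [457/512, 233/256)
  'e': [7/8 + 3/64*3/4, 7/8 + 3/64*7/8) = [233/256, 469/512) <- contains code 7501/8192
  'd': [7/8 + 3/64*7/8, 7/8 + 3/64*1/1) = [469/512, 59/64)
  emit 'e', narrow to [233/256, 469/512)
Step 4: interval [233/256, 469/512), width = 469/512 - 233/256 = 3/512
  'a': [233/256 + 3/512*0/1, 233/256 + 3/512*3/8) = [233/256, 3737/4096)
  'c': [233/256 + 3/512*3/8, 233/256 + 3/512*3/4) = [3737/4096, 1873/2048)
  'e': [233/256 + 3/512*3/4, 233/256 + 3/512*7/8) = [1873/2048, 3749/4096)
  'd': [233/256 + 3/512*7/8, 233/256 + 3/512*1/1) = [3749/4096, 469/512) <- contains code 7501/8192
  emit 'd', narrow to [3749/4096, 469/512)

Answer: daed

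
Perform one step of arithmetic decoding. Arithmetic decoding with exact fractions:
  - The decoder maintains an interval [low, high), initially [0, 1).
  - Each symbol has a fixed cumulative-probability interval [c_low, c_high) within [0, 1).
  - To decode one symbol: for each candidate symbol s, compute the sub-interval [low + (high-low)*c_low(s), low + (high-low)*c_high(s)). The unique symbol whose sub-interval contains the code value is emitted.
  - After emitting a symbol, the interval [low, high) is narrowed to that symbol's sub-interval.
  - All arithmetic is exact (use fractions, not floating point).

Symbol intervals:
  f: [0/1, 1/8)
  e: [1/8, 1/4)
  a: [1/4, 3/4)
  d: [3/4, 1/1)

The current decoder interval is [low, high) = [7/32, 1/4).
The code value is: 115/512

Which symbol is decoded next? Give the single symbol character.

Interval width = high − low = 1/4 − 7/32 = 1/32
Scaled code = (code − low) / width = (115/512 − 7/32) / 1/32 = 3/16
  f: [0/1, 1/8) 
  e: [1/8, 1/4) ← scaled code falls here ✓
  a: [1/4, 3/4) 
  d: [3/4, 1/1) 

Answer: e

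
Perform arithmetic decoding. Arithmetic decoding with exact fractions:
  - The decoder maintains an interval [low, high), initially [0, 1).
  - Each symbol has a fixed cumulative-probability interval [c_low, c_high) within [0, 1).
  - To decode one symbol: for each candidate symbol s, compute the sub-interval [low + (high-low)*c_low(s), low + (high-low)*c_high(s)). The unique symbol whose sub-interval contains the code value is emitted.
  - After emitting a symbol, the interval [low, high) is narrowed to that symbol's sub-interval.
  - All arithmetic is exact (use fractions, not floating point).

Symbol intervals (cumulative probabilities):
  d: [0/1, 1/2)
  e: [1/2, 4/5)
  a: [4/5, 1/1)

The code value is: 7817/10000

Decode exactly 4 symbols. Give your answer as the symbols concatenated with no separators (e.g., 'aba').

Step 1: interval [0/1, 1/1), width = 1/1 - 0/1 = 1/1
  'd': [0/1 + 1/1*0/1, 0/1 + 1/1*1/2) = [0/1, 1/2)
  'e': [0/1 + 1/1*1/2, 0/1 + 1/1*4/5) = [1/2, 4/5) <- contains code 7817/10000
  'a': [0/1 + 1/1*4/5, 0/1 + 1/1*1/1) = [4/5, 1/1)
  emit 'e', narrow to [1/2, 4/5)
Step 2: interval [1/2, 4/5), width = 4/5 - 1/2 = 3/10
  'd': [1/2 + 3/10*0/1, 1/2 + 3/10*1/2) = [1/2, 13/20)
  'e': [1/2 + 3/10*1/2, 1/2 + 3/10*4/5) = [13/20, 37/50)
  'a': [1/2 + 3/10*4/5, 1/2 + 3/10*1/1) = [37/50, 4/5) <- contains code 7817/10000
  emit 'a', narrow to [37/50, 4/5)
Step 3: interval [37/50, 4/5), width = 4/5 - 37/50 = 3/50
  'd': [37/50 + 3/50*0/1, 37/50 + 3/50*1/2) = [37/50, 77/100)
  'e': [37/50 + 3/50*1/2, 37/50 + 3/50*4/5) = [77/100, 197/250) <- contains code 7817/10000
  'a': [37/50 + 3/50*4/5, 37/50 + 3/50*1/1) = [197/250, 4/5)
  emit 'e', narrow to [77/100, 197/250)
Step 4: interval [77/100, 197/250), width = 197/250 - 77/100 = 9/500
  'd': [77/100 + 9/500*0/1, 77/100 + 9/500*1/2) = [77/100, 779/1000)
  'e': [77/100 + 9/500*1/2, 77/100 + 9/500*4/5) = [779/1000, 1961/2500) <- contains code 7817/10000
  'a': [77/100 + 9/500*4/5, 77/100 + 9/500*1/1) = [1961/2500, 197/250)
  emit 'e', narrow to [779/1000, 1961/2500)

Answer: eaee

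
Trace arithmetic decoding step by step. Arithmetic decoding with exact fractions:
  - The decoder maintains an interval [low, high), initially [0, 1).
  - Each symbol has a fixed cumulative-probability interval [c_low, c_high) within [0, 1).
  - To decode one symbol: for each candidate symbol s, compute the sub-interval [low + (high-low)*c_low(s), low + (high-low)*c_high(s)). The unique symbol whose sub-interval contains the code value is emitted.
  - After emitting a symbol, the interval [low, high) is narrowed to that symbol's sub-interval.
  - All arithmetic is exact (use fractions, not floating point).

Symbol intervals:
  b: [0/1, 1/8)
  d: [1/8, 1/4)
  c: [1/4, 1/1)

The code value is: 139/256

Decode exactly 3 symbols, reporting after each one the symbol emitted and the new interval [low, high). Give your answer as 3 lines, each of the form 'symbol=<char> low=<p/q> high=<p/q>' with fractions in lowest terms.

Answer: symbol=c low=1/4 high=1/1
symbol=c low=7/16 high=1/1
symbol=d low=65/128 high=37/64

Derivation:
Step 1: interval [0/1, 1/1), width = 1/1 - 0/1 = 1/1
  'b': [0/1 + 1/1*0/1, 0/1 + 1/1*1/8) = [0/1, 1/8)
  'd': [0/1 + 1/1*1/8, 0/1 + 1/1*1/4) = [1/8, 1/4)
  'c': [0/1 + 1/1*1/4, 0/1 + 1/1*1/1) = [1/4, 1/1) <- contains code 139/256
  emit 'c', narrow to [1/4, 1/1)
Step 2: interval [1/4, 1/1), width = 1/1 - 1/4 = 3/4
  'b': [1/4 + 3/4*0/1, 1/4 + 3/4*1/8) = [1/4, 11/32)
  'd': [1/4 + 3/4*1/8, 1/4 + 3/4*1/4) = [11/32, 7/16)
  'c': [1/4 + 3/4*1/4, 1/4 + 3/4*1/1) = [7/16, 1/1) <- contains code 139/256
  emit 'c', narrow to [7/16, 1/1)
Step 3: interval [7/16, 1/1), width = 1/1 - 7/16 = 9/16
  'b': [7/16 + 9/16*0/1, 7/16 + 9/16*1/8) = [7/16, 65/128)
  'd': [7/16 + 9/16*1/8, 7/16 + 9/16*1/4) = [65/128, 37/64) <- contains code 139/256
  'c': [7/16 + 9/16*1/4, 7/16 + 9/16*1/1) = [37/64, 1/1)
  emit 'd', narrow to [65/128, 37/64)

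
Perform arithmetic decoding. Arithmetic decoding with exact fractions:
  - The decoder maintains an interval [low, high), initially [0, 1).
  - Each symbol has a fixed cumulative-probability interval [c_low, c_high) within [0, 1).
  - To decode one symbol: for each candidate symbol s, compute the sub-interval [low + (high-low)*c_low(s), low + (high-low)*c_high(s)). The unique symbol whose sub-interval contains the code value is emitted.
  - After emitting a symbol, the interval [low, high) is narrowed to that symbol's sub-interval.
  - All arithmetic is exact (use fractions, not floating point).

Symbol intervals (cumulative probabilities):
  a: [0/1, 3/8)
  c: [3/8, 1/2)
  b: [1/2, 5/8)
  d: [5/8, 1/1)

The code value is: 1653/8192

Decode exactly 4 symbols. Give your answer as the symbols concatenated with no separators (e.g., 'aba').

Answer: abad

Derivation:
Step 1: interval [0/1, 1/1), width = 1/1 - 0/1 = 1/1
  'a': [0/1 + 1/1*0/1, 0/1 + 1/1*3/8) = [0/1, 3/8) <- contains code 1653/8192
  'c': [0/1 + 1/1*3/8, 0/1 + 1/1*1/2) = [3/8, 1/2)
  'b': [0/1 + 1/1*1/2, 0/1 + 1/1*5/8) = [1/2, 5/8)
  'd': [0/1 + 1/1*5/8, 0/1 + 1/1*1/1) = [5/8, 1/1)
  emit 'a', narrow to [0/1, 3/8)
Step 2: interval [0/1, 3/8), width = 3/8 - 0/1 = 3/8
  'a': [0/1 + 3/8*0/1, 0/1 + 3/8*3/8) = [0/1, 9/64)
  'c': [0/1 + 3/8*3/8, 0/1 + 3/8*1/2) = [9/64, 3/16)
  'b': [0/1 + 3/8*1/2, 0/1 + 3/8*5/8) = [3/16, 15/64) <- contains code 1653/8192
  'd': [0/1 + 3/8*5/8, 0/1 + 3/8*1/1) = [15/64, 3/8)
  emit 'b', narrow to [3/16, 15/64)
Step 3: interval [3/16, 15/64), width = 15/64 - 3/16 = 3/64
  'a': [3/16 + 3/64*0/1, 3/16 + 3/64*3/8) = [3/16, 105/512) <- contains code 1653/8192
  'c': [3/16 + 3/64*3/8, 3/16 + 3/64*1/2) = [105/512, 27/128)
  'b': [3/16 + 3/64*1/2, 3/16 + 3/64*5/8) = [27/128, 111/512)
  'd': [3/16 + 3/64*5/8, 3/16 + 3/64*1/1) = [111/512, 15/64)
  emit 'a', narrow to [3/16, 105/512)
Step 4: interval [3/16, 105/512), width = 105/512 - 3/16 = 9/512
  'a': [3/16 + 9/512*0/1, 3/16 + 9/512*3/8) = [3/16, 795/4096)
  'c': [3/16 + 9/512*3/8, 3/16 + 9/512*1/2) = [795/4096, 201/1024)
  'b': [3/16 + 9/512*1/2, 3/16 + 9/512*5/8) = [201/1024, 813/4096)
  'd': [3/16 + 9/512*5/8, 3/16 + 9/512*1/1) = [813/4096, 105/512) <- contains code 1653/8192
  emit 'd', narrow to [813/4096, 105/512)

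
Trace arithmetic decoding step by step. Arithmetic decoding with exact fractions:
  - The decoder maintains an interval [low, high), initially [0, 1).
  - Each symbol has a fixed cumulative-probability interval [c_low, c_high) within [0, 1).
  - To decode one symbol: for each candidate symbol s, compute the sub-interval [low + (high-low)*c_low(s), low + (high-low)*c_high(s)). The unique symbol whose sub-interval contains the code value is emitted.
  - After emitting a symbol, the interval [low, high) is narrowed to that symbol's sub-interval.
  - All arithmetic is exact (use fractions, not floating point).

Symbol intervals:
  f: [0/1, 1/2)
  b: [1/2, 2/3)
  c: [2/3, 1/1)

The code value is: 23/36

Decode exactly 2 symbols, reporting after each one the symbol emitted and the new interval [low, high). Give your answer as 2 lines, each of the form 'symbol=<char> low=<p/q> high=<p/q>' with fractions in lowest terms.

Step 1: interval [0/1, 1/1), width = 1/1 - 0/1 = 1/1
  'f': [0/1 + 1/1*0/1, 0/1 + 1/1*1/2) = [0/1, 1/2)
  'b': [0/1 + 1/1*1/2, 0/1 + 1/1*2/3) = [1/2, 2/3) <- contains code 23/36
  'c': [0/1 + 1/1*2/3, 0/1 + 1/1*1/1) = [2/3, 1/1)
  emit 'b', narrow to [1/2, 2/3)
Step 2: interval [1/2, 2/3), width = 2/3 - 1/2 = 1/6
  'f': [1/2 + 1/6*0/1, 1/2 + 1/6*1/2) = [1/2, 7/12)
  'b': [1/2 + 1/6*1/2, 1/2 + 1/6*2/3) = [7/12, 11/18)
  'c': [1/2 + 1/6*2/3, 1/2 + 1/6*1/1) = [11/18, 2/3) <- contains code 23/36
  emit 'c', narrow to [11/18, 2/3)

Answer: symbol=b low=1/2 high=2/3
symbol=c low=11/18 high=2/3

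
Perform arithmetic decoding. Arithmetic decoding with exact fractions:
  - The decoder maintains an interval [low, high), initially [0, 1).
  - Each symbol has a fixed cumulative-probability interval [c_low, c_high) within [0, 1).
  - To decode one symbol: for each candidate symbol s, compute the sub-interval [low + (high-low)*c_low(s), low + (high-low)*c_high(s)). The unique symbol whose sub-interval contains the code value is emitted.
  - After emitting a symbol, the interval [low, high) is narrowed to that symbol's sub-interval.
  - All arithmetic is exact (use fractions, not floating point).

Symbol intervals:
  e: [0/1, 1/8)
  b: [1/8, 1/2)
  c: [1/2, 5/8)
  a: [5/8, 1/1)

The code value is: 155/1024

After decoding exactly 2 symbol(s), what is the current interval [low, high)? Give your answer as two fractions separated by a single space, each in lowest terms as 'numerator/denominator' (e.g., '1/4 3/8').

Step 1: interval [0/1, 1/1), width = 1/1 - 0/1 = 1/1
  'e': [0/1 + 1/1*0/1, 0/1 + 1/1*1/8) = [0/1, 1/8)
  'b': [0/1 + 1/1*1/8, 0/1 + 1/1*1/2) = [1/8, 1/2) <- contains code 155/1024
  'c': [0/1 + 1/1*1/2, 0/1 + 1/1*5/8) = [1/2, 5/8)
  'a': [0/1 + 1/1*5/8, 0/1 + 1/1*1/1) = [5/8, 1/1)
  emit 'b', narrow to [1/8, 1/2)
Step 2: interval [1/8, 1/2), width = 1/2 - 1/8 = 3/8
  'e': [1/8 + 3/8*0/1, 1/8 + 3/8*1/8) = [1/8, 11/64) <- contains code 155/1024
  'b': [1/8 + 3/8*1/8, 1/8 + 3/8*1/2) = [11/64, 5/16)
  'c': [1/8 + 3/8*1/2, 1/8 + 3/8*5/8) = [5/16, 23/64)
  'a': [1/8 + 3/8*5/8, 1/8 + 3/8*1/1) = [23/64, 1/2)
  emit 'e', narrow to [1/8, 11/64)

Answer: 1/8 11/64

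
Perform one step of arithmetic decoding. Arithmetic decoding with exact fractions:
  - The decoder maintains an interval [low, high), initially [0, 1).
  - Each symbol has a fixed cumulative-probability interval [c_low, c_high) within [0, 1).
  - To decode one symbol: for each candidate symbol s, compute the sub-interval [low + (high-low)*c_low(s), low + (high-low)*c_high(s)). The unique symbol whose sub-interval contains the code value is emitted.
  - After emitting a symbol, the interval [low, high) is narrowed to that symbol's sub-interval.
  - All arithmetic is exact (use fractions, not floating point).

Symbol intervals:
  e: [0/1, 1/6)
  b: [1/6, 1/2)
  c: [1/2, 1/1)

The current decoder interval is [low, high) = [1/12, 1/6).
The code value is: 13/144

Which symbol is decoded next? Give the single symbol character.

Interval width = high − low = 1/6 − 1/12 = 1/12
Scaled code = (code − low) / width = (13/144 − 1/12) / 1/12 = 1/12
  e: [0/1, 1/6) ← scaled code falls here ✓
  b: [1/6, 1/2) 
  c: [1/2, 1/1) 

Answer: e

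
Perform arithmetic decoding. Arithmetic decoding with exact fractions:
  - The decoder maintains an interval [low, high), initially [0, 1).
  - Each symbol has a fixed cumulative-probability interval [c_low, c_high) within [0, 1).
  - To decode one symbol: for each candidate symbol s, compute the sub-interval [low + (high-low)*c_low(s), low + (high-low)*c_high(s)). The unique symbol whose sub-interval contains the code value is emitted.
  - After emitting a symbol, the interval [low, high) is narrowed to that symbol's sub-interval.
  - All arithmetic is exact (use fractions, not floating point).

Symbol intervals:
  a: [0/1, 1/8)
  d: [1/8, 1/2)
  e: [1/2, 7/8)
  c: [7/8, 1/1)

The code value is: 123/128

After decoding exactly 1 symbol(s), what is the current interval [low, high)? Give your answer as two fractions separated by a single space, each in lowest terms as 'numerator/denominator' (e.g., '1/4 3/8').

Answer: 7/8 1/1

Derivation:
Step 1: interval [0/1, 1/1), width = 1/1 - 0/1 = 1/1
  'a': [0/1 + 1/1*0/1, 0/1 + 1/1*1/8) = [0/1, 1/8)
  'd': [0/1 + 1/1*1/8, 0/1 + 1/1*1/2) = [1/8, 1/2)
  'e': [0/1 + 1/1*1/2, 0/1 + 1/1*7/8) = [1/2, 7/8)
  'c': [0/1 + 1/1*7/8, 0/1 + 1/1*1/1) = [7/8, 1/1) <- contains code 123/128
  emit 'c', narrow to [7/8, 1/1)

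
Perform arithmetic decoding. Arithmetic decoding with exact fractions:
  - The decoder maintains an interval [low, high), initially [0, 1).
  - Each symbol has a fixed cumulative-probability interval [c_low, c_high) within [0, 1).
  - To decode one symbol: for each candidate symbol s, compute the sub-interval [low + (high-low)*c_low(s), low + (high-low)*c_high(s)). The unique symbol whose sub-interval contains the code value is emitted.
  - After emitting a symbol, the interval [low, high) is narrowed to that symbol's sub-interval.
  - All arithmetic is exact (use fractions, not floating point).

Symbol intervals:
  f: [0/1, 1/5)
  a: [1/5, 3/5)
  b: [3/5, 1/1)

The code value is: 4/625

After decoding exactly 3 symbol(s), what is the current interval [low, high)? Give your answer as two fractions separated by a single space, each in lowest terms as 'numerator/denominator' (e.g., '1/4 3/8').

Answer: 0/1 1/125

Derivation:
Step 1: interval [0/1, 1/1), width = 1/1 - 0/1 = 1/1
  'f': [0/1 + 1/1*0/1, 0/1 + 1/1*1/5) = [0/1, 1/5) <- contains code 4/625
  'a': [0/1 + 1/1*1/5, 0/1 + 1/1*3/5) = [1/5, 3/5)
  'b': [0/1 + 1/1*3/5, 0/1 + 1/1*1/1) = [3/5, 1/1)
  emit 'f', narrow to [0/1, 1/5)
Step 2: interval [0/1, 1/5), width = 1/5 - 0/1 = 1/5
  'f': [0/1 + 1/5*0/1, 0/1 + 1/5*1/5) = [0/1, 1/25) <- contains code 4/625
  'a': [0/1 + 1/5*1/5, 0/1 + 1/5*3/5) = [1/25, 3/25)
  'b': [0/1 + 1/5*3/5, 0/1 + 1/5*1/1) = [3/25, 1/5)
  emit 'f', narrow to [0/1, 1/25)
Step 3: interval [0/1, 1/25), width = 1/25 - 0/1 = 1/25
  'f': [0/1 + 1/25*0/1, 0/1 + 1/25*1/5) = [0/1, 1/125) <- contains code 4/625
  'a': [0/1 + 1/25*1/5, 0/1 + 1/25*3/5) = [1/125, 3/125)
  'b': [0/1 + 1/25*3/5, 0/1 + 1/25*1/1) = [3/125, 1/25)
  emit 'f', narrow to [0/1, 1/125)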